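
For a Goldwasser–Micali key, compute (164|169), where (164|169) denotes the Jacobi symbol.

1

(164|169)
  = (41|169)    [169 ≡ 1 mod 8 ⇒ (2|169)^2 = +1]
  = (169|41)    [QR: 41 ≡ 1 mod 4, sign kept]
  = (5|41)    [169 ≡ 5 mod 41]
  = (41|5)    [QR: 5 ≡ 1 mod 4, sign kept]
  = (1|5)    [41 ≡ 1 mod 5]
  = 1    [(1|5) = 1]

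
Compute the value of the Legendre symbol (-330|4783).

1

(-330|4783)
  = (4453|4783)    [-330 ≡ 4453 mod 4783]
  = (4783|4453)    [QR: 4453 ≡ 1 mod 4, sign kept]
  = (330|4453)    [4783 ≡ 330 mod 4453]
  = -(165|4453)    [4453 ≡ 5 mod 8 ⇒ (2|4453) = -1]
  = -(4453|165)    [QR: 165 ≡ 1 mod 4, sign kept]
  = -(163|165)    [4453 ≡ 163 mod 165]
  = -(165|163)    [QR: 165 ≡ 1 mod 4, sign kept]
  = -(2|163)    [165 ≡ 2 mod 163]
  = (1|163)    [163 ≡ 3 mod 8 ⇒ (2|163) = -1]
  = 1    [(1|163) = 1]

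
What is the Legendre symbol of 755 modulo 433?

(755 / 433)
  = (322 / 433)    [755 ≡ 322 mod 433]
  = (161 / 433)    [433 ≡ 1 mod 8 ⇒ (2 / 433) = +1]
  = (433 / 161)    [QR: 161 ≡ 1 mod 4, sign kept]
  = (111 / 161)    [433 ≡ 111 mod 161]
  = (161 / 111)    [QR: 161 ≡ 1 mod 4, sign kept]
  = (50 / 111)    [161 ≡ 50 mod 111]
  = (25 / 111)    [111 ≡ 7 mod 8 ⇒ (2 / 111) = +1]
  = (111 / 25)    [QR: 25 ≡ 1 mod 4, sign kept]
  = (11 / 25)    [111 ≡ 11 mod 25]
  = (25 / 11)    [QR: 25 ≡ 1 mod 4, sign kept]
  = (3 / 11)    [25 ≡ 3 mod 11]
  = -(11 / 3)    [QR: both ≡ 3 mod 4, sign flips]
  = -(2 / 3)    [11 ≡ 2 mod 3]
  = (1 / 3)    [3 ≡ 3 mod 8 ⇒ (2 / 3) = -1]
  = 1    [(1 / 3) = 1]

1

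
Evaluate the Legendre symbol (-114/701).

1

(-114/701)
  = (114/701)    [701 ≡ 1 mod 4 ⇒ (-1/701) = +1]
  = -(57/701)    [701 ≡ 5 mod 8 ⇒ (2/701) = -1]
  = -(701/57)    [QR: 57 ≡ 1 mod 4, sign kept]
  = -(17/57)    [701 ≡ 17 mod 57]
  = -(57/17)    [QR: 17 ≡ 1 mod 4, sign kept]
  = -(6/17)    [57 ≡ 6 mod 17]
  = -(3/17)    [17 ≡ 1 mod 8 ⇒ (2/17) = +1]
  = -(17/3)    [QR: 17 ≡ 1 mod 4, sign kept]
  = -(2/3)    [17 ≡ 2 mod 3]
  = (1/3)    [3 ≡ 3 mod 8 ⇒ (2/3) = -1]
  = 1    [(1/3) = 1]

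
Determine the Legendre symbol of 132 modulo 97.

(132|97)
  = (35|97)    [132 ≡ 35 mod 97]
  = (97|35)    [QR: 97 ≡ 1 mod 4, sign kept]
  = (27|35)    [97 ≡ 27 mod 35]
  = -(35|27)    [QR: both ≡ 3 mod 4, sign flips]
  = -(8|27)    [35 ≡ 8 mod 27]
  = (1|27)    [27 ≡ 3 mod 8 ⇒ (2|27)^3 = -1]
  = 1    [(1|27) = 1]

1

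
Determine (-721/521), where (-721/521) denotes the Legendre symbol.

1

(-721/521)
  = (321/521)    [-721 ≡ 321 mod 521]
  = (521/321)    [QR: 321 ≡ 1 mod 4, sign kept]
  = (200/321)    [521 ≡ 200 mod 321]
  = (25/321)    [321 ≡ 1 mod 8 ⇒ (2/321)^3 = +1]
  = (321/25)    [QR: 25 ≡ 1 mod 4, sign kept]
  = (21/25)    [321 ≡ 21 mod 25]
  = (25/21)    [QR: 21 ≡ 1 mod 4, sign kept]
  = (4/21)    [25 ≡ 4 mod 21]
  = (1/21)    [21 ≡ 5 mod 8 ⇒ (2/21)^2 = +1]
  = 1    [(1/21) = 1]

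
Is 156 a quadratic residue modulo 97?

no

Reduce the numerator: 156 ≡ 59 (mod 97), so (156|97) = (59|97).
97 ≡ 1 (mod 4), so quadratic reciprocity gives (59|97) = (97|59). Reduce: 97 ≡ 38 (mod 59). Now have (38|59).
Factor out 2: 38 = 2·19. Since 59 ≡ 3 (mod 8), (2|59) = -1. Now have -(19|59).
Both 19 ≡ 3 and 59 ≡ 3 (mod 4), so reciprocity gives (19|59) = -(59|19). Reduce: 59 ≡ 2 (mod 19). Now have (2|19).
Factor out 2: 2 = 2. Since 19 ≡ 3 (mod 8), (2|19) = -1. Now have -(1|19).
(1|19) = 1. Collecting the sign factors: -1.
The Legendre symbol is -1, so x^2 ≡ 156 (mod 97) has no solution.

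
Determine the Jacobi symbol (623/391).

-1

(623/391)
  = (232/391)    [623 ≡ 232 mod 391]
  = (29/391)    [391 ≡ 7 mod 8 ⇒ (2/391)^3 = +1]
  = (391/29)    [QR: 29 ≡ 1 mod 4, sign kept]
  = (14/29)    [391 ≡ 14 mod 29]
  = -(7/29)    [29 ≡ 5 mod 8 ⇒ (2/29) = -1]
  = -(29/7)    [QR: 29 ≡ 1 mod 4, sign kept]
  = -(1/7)    [29 ≡ 1 mod 7]
  = -1    [(1/7) = 1]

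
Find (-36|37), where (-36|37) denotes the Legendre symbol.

1

Pull out -1: (-36|37) = (-1|37)·(36|37). Since 37 ≡ 1 (mod 4), (-1|37) = +1. Now have (36|37).
Factor out 2: 36 = 2^2·9. Since 37 ≡ 5 (mod 8), (2|37) = -1, and (2|37)^2 = +1. Now have (9|37).
9 ≡ 1 (mod 4), so quadratic reciprocity gives (9|37) = (37|9). Reduce: 37 ≡ 1 (mod 9). Now have (1|9).
(1|9) = 1. Collecting the sign factors: 1.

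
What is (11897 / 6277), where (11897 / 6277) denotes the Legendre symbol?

(11897 / 6277)
  = (5620 / 6277)    [11897 ≡ 5620 mod 6277]
  = (1405 / 6277)    [6277 ≡ 5 mod 8 ⇒ (2 / 6277)^2 = +1]
  = (6277 / 1405)    [QR: 1405 ≡ 1 mod 4, sign kept]
  = (657 / 1405)    [6277 ≡ 657 mod 1405]
  = (1405 / 657)    [QR: 657 ≡ 1 mod 4, sign kept]
  = (91 / 657)    [1405 ≡ 91 mod 657]
  = (657 / 91)    [QR: 657 ≡ 1 mod 4, sign kept]
  = (20 / 91)    [657 ≡ 20 mod 91]
  = (5 / 91)    [91 ≡ 3 mod 8 ⇒ (2 / 91)^2 = +1]
  = (91 / 5)    [QR: 5 ≡ 1 mod 4, sign kept]
  = (1 / 5)    [91 ≡ 1 mod 5]
  = 1    [(1 / 5) = 1]

1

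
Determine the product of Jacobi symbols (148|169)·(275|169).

By multiplicativity, (148·275|169) = (148|169)·(275|169).
First factor (148|169):
(148|169)
  = (37|169)    [169 ≡ 1 mod 8 ⇒ (2|169)^2 = +1]
  = (169|37)    [QR: 37 ≡ 1 mod 4, sign kept]
  = (21|37)    [169 ≡ 21 mod 37]
  = (37|21)    [QR: 21 ≡ 1 mod 4, sign kept]
  = (16|21)    [37 ≡ 16 mod 21]
  = (1|21)    [21 ≡ 5 mod 8 ⇒ (2|21)^4 = +1]
  = 1    [(1|21) = 1]
Second factor (275|169):
(275|169)
  = (106|169)    [275 ≡ 106 mod 169]
  = (53|169)    [169 ≡ 1 mod 8 ⇒ (2|169) = +1]
  = (169|53)    [QR: 53 ≡ 1 mod 4, sign kept]
  = (10|53)    [169 ≡ 10 mod 53]
  = -(5|53)    [53 ≡ 5 mod 8 ⇒ (2|53) = -1]
  = -(53|5)    [QR: 5 ≡ 1 mod 4, sign kept]
  = -(3|5)    [53 ≡ 3 mod 5]
  = -(5|3)    [QR: 5 ≡ 1 mod 4, sign kept]
  = -(2|3)    [5 ≡ 2 mod 3]
  = (1|3)    [3 ≡ 3 mod 8 ⇒ (2|3) = -1]
  = 1    [(1|3) = 1]
Product: (1)·(1) = 1.

1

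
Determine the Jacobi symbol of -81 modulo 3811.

Reduce the numerator: -81 ≡ 3730 (mod 3811), so (-81 / 3811) = (3730 / 3811).
Factor out 2: 3730 = 2·1865. Since 3811 ≡ 3 (mod 8), (2 / 3811) = -1. Now have -(1865 / 3811).
1865 ≡ 1 (mod 4), so quadratic reciprocity gives (1865 / 3811) = (3811 / 1865). Reduce: 3811 ≡ 81 (mod 1865). Now have -(81 / 1865).
81 ≡ 1 (mod 4), so quadratic reciprocity gives (81 / 1865) = (1865 / 81). Reduce: 1865 ≡ 2 (mod 81). Now have -(2 / 81).
Factor out 2: 2 = 2. Since 81 ≡ 1 (mod 8), (2 / 81) = +1. Now have -(1 / 81).
(1 / 81) = 1. Collecting the sign factors: -1.

-1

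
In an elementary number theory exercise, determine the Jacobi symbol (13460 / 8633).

Reduce the numerator: 13460 ≡ 4827 (mod 8633), so (13460 / 8633) = (4827 / 8633).
8633 ≡ 1 (mod 4), so quadratic reciprocity gives (4827 / 8633) = (8633 / 4827). Reduce: 8633 ≡ 3806 (mod 4827). Now have (3806 / 4827).
Factor out 2: 3806 = 2·1903. Since 4827 ≡ 3 (mod 8), (2 / 4827) = -1. Now have -(1903 / 4827).
Both 1903 ≡ 3 and 4827 ≡ 3 (mod 4), so reciprocity gives (1903 / 4827) = -(4827 / 1903). Reduce: 4827 ≡ 1021 (mod 1903). Now have (1021 / 1903).
1021 ≡ 1 (mod 4), so quadratic reciprocity gives (1021 / 1903) = (1903 / 1021). Reduce: 1903 ≡ 882 (mod 1021). Now have (882 / 1021).
Factor out 2: 882 = 2·441. Since 1021 ≡ 5 (mod 8), (2 / 1021) = -1. Now have -(441 / 1021).
441 ≡ 1 (mod 4), so quadratic reciprocity gives (441 / 1021) = (1021 / 441). Reduce: 1021 ≡ 139 (mod 441). Now have -(139 / 441).
441 ≡ 1 (mod 4), so quadratic reciprocity gives (139 / 441) = (441 / 139). Reduce: 441 ≡ 24 (mod 139). Now have -(24 / 139).
Factor out 2: 24 = 2^3·3. Since 139 ≡ 3 (mod 8), (2 / 139) = -1, and (2 / 139)^3 = -1. Now have (3 / 139).
Both 3 ≡ 3 and 139 ≡ 3 (mod 4), so reciprocity gives (3 / 139) = -(139 / 3). Reduce: 139 ≡ 1 (mod 3). Now have -(1 / 3).
(1 / 3) = 1. Collecting the sign factors: -1.

-1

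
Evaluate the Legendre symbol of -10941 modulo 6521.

1

(-10941/6521)
  = (2101/6521)    [-10941 ≡ 2101 mod 6521]
  = (6521/2101)    [QR: 2101 ≡ 1 mod 4, sign kept]
  = (218/2101)    [6521 ≡ 218 mod 2101]
  = -(109/2101)    [2101 ≡ 5 mod 8 ⇒ (2/2101) = -1]
  = -(2101/109)    [QR: 109 ≡ 1 mod 4, sign kept]
  = -(30/109)    [2101 ≡ 30 mod 109]
  = (15/109)    [109 ≡ 5 mod 8 ⇒ (2/109) = -1]
  = (109/15)    [QR: 109 ≡ 1 mod 4, sign kept]
  = (4/15)    [109 ≡ 4 mod 15]
  = (1/15)    [15 ≡ 7 mod 8 ⇒ (2/15)^2 = +1]
  = 1    [(1/15) = 1]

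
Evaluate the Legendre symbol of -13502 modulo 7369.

(-13502/7369)
  = (13502/7369)    [7369 ≡ 1 mod 4 ⇒ (-1/7369) = +1]
  = (6133/7369)    [13502 ≡ 6133 mod 7369]
  = (7369/6133)    [QR: 6133 ≡ 1 mod 4, sign kept]
  = (1236/6133)    [7369 ≡ 1236 mod 6133]
  = (309/6133)    [6133 ≡ 5 mod 8 ⇒ (2/6133)^2 = +1]
  = (6133/309)    [QR: 309 ≡ 1 mod 4, sign kept]
  = (262/309)    [6133 ≡ 262 mod 309]
  = -(131/309)    [309 ≡ 5 mod 8 ⇒ (2/309) = -1]
  = -(309/131)    [QR: 309 ≡ 1 mod 4, sign kept]
  = -(47/131)    [309 ≡ 47 mod 131]
  = (131/47)    [QR: both ≡ 3 mod 4, sign flips]
  = (37/47)    [131 ≡ 37 mod 47]
  = (47/37)    [QR: 37 ≡ 1 mod 4, sign kept]
  = (10/37)    [47 ≡ 10 mod 37]
  = -(5/37)    [37 ≡ 5 mod 8 ⇒ (2/37) = -1]
  = -(37/5)    [QR: 5 ≡ 1 mod 4, sign kept]
  = -(2/5)    [37 ≡ 2 mod 5]
  = (1/5)    [5 ≡ 5 mod 8 ⇒ (2/5) = -1]
  = 1    [(1/5) = 1]

1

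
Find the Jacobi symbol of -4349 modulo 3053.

Reduce the numerator: -4349 ≡ 1757 (mod 3053), so (-4349 / 3053) = (1757 / 3053).
1757 ≡ 1 (mod 4), so quadratic reciprocity gives (1757 / 3053) = (3053 / 1757). Reduce: 3053 ≡ 1296 (mod 1757). Now have (1296 / 1757).
Factor out 2: 1296 = 2^4·81. Since 1757 ≡ 5 (mod 8), (2 / 1757) = -1, and (2 / 1757)^4 = +1. Now have (81 / 1757).
81 ≡ 1 (mod 4), so quadratic reciprocity gives (81 / 1757) = (1757 / 81). Reduce: 1757 ≡ 56 (mod 81). Now have (56 / 81).
Factor out 2: 56 = 2^3·7. Since 81 ≡ 1 (mod 8), (2 / 81) = +1, and (2 / 81)^3 = +1. Now have (7 / 81).
81 ≡ 1 (mod 4), so quadratic reciprocity gives (7 / 81) = (81 / 7). Reduce: 81 ≡ 4 (mod 7). Now have (4 / 7).
Factor out 2: 4 = 2^2. Since 7 ≡ 7 (mod 8), (2 / 7) = +1, and (2 / 7)^2 = +1. Now have (1 / 7).
(1 / 7) = 1. Collecting the sign factors: 1.

1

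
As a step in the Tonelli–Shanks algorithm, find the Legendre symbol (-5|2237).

-1

(-5|2237)
  = (2232|2237)    [-5 ≡ 2232 mod 2237]
  = -(279|2237)    [2237 ≡ 5 mod 8 ⇒ (2|2237)^3 = -1]
  = -(2237|279)    [QR: 2237 ≡ 1 mod 4, sign kept]
  = -(5|279)    [2237 ≡ 5 mod 279]
  = -(279|5)    [QR: 5 ≡ 1 mod 4, sign kept]
  = -(4|5)    [279 ≡ 4 mod 5]
  = -(1|5)    [5 ≡ 5 mod 8 ⇒ (2|5)^2 = +1]
  = -1    [(1|5) = 1]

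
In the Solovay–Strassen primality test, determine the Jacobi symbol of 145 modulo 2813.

0

(145/2813)
  = (2813/145)    [QR: 145 ≡ 1 mod 4, sign kept]
  = (58/145)    [2813 ≡ 58 mod 145]
  = (29/145)    [145 ≡ 1 mod 8 ⇒ (2/145) = +1]
  = (145/29)    [QR: 29 ≡ 1 mod 4, sign kept]
  = (0/29)    [145 ≡ 0 mod 29]
  = 0    [numerator 0, gcd > 1]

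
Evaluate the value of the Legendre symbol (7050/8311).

-1

(7050/8311)
  = (3525/8311)    [8311 ≡ 7 mod 8 ⇒ (2/8311) = +1]
  = (8311/3525)    [QR: 3525 ≡ 1 mod 4, sign kept]
  = (1261/3525)    [8311 ≡ 1261 mod 3525]
  = (3525/1261)    [QR: 1261 ≡ 1 mod 4, sign kept]
  = (1003/1261)    [3525 ≡ 1003 mod 1261]
  = (1261/1003)    [QR: 1261 ≡ 1 mod 4, sign kept]
  = (258/1003)    [1261 ≡ 258 mod 1003]
  = -(129/1003)    [1003 ≡ 3 mod 8 ⇒ (2/1003) = -1]
  = -(1003/129)    [QR: 129 ≡ 1 mod 4, sign kept]
  = -(100/129)    [1003 ≡ 100 mod 129]
  = -(25/129)    [129 ≡ 1 mod 8 ⇒ (2/129)^2 = +1]
  = -(129/25)    [QR: 25 ≡ 1 mod 4, sign kept]
  = -(4/25)    [129 ≡ 4 mod 25]
  = -(1/25)    [25 ≡ 1 mod 8 ⇒ (2/25)^2 = +1]
  = -1    [(1/25) = 1]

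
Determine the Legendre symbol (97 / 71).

-1

Reduce the numerator: 97 ≡ 26 (mod 71), so (97 / 71) = (26 / 71).
Factor out 2: 26 = 2·13. Since 71 ≡ 7 (mod 8), (2 / 71) = +1. Now have (13 / 71).
13 ≡ 1 (mod 4), so quadratic reciprocity gives (13 / 71) = (71 / 13). Reduce: 71 ≡ 6 (mod 13). Now have (6 / 13).
Factor out 2: 6 = 2·3. Since 13 ≡ 5 (mod 8), (2 / 13) = -1. Now have -(3 / 13).
13 ≡ 1 (mod 4), so quadratic reciprocity gives (3 / 13) = (13 / 3). Reduce: 13 ≡ 1 (mod 3). Now have -(1 / 3).
(1 / 3) = 1. Collecting the sign factors: -1.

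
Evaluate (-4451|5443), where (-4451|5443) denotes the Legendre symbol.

1

(-4451|5443)
  = (992|5443)    [-4451 ≡ 992 mod 5443]
  = -(31|5443)    [5443 ≡ 3 mod 8 ⇒ (2|5443)^5 = -1]
  = (5443|31)    [QR: both ≡ 3 mod 4, sign flips]
  = (18|31)    [5443 ≡ 18 mod 31]
  = (9|31)    [31 ≡ 7 mod 8 ⇒ (2|31) = +1]
  = (31|9)    [QR: 9 ≡ 1 mod 4, sign kept]
  = (4|9)    [31 ≡ 4 mod 9]
  = (1|9)    [9 ≡ 1 mod 8 ⇒ (2|9)^2 = +1]
  = 1    [(1|9) = 1]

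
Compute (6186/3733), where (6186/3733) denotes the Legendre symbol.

(6186/3733)
  = (2453/3733)    [6186 ≡ 2453 mod 3733]
  = (3733/2453)    [QR: 2453 ≡ 1 mod 4, sign kept]
  = (1280/2453)    [3733 ≡ 1280 mod 2453]
  = (5/2453)    [2453 ≡ 5 mod 8 ⇒ (2/2453)^8 = +1]
  = (2453/5)    [QR: 5 ≡ 1 mod 4, sign kept]
  = (3/5)    [2453 ≡ 3 mod 5]
  = (5/3)    [QR: 5 ≡ 1 mod 4, sign kept]
  = (2/3)    [5 ≡ 2 mod 3]
  = -(1/3)    [3 ≡ 3 mod 8 ⇒ (2/3) = -1]
  = -1    [(1/3) = 1]

-1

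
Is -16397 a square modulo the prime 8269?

no

(-16397/8269)
  = (141/8269)    [-16397 ≡ 141 mod 8269]
  = (8269/141)    [QR: 141 ≡ 1 mod 4, sign kept]
  = (91/141)    [8269 ≡ 91 mod 141]
  = (141/91)    [QR: 141 ≡ 1 mod 4, sign kept]
  = (50/91)    [141 ≡ 50 mod 91]
  = -(25/91)    [91 ≡ 3 mod 8 ⇒ (2/91) = -1]
  = -(91/25)    [QR: 25 ≡ 1 mod 4, sign kept]
  = -(16/25)    [91 ≡ 16 mod 25]
  = -(1/25)    [25 ≡ 1 mod 8 ⇒ (2/25)^4 = +1]
  = -1    [(1/25) = 1]
(-16397/8269) = -1, and 8269 is prime, so -16397 is not a quadratic residue mod 8269.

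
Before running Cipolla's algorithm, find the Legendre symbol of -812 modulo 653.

Reduce the numerator: -812 ≡ 494 (mod 653), so (-812 / 653) = (494 / 653).
Factor out 2: 494 = 2·247. Since 653 ≡ 5 (mod 8), (2 / 653) = -1. Now have -(247 / 653).
653 ≡ 1 (mod 4), so quadratic reciprocity gives (247 / 653) = (653 / 247). Reduce: 653 ≡ 159 (mod 247). Now have -(159 / 247).
Both 159 ≡ 3 and 247 ≡ 3 (mod 4), so reciprocity gives (159 / 247) = -(247 / 159). Reduce: 247 ≡ 88 (mod 159). Now have (88 / 159).
Factor out 2: 88 = 2^3·11. Since 159 ≡ 7 (mod 8), (2 / 159) = +1, and (2 / 159)^3 = +1. Now have (11 / 159).
Both 11 ≡ 3 and 159 ≡ 3 (mod 4), so reciprocity gives (11 / 159) = -(159 / 11). Reduce: 159 ≡ 5 (mod 11). Now have -(5 / 11).
5 ≡ 1 (mod 4), so quadratic reciprocity gives (5 / 11) = (11 / 5). Reduce: 11 ≡ 1 (mod 5). Now have -(1 / 5).
(1 / 5) = 1. Collecting the sign factors: -1.

-1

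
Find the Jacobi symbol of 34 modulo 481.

Factor out 2: 34 = 2·17. Since 481 ≡ 1 (mod 8), (2 / 481) = +1. Now have (17 / 481).
17 ≡ 1 (mod 4), so quadratic reciprocity gives (17 / 481) = (481 / 17). Reduce: 481 ≡ 5 (mod 17). Now have (5 / 17).
5 ≡ 1 (mod 4), so quadratic reciprocity gives (5 / 17) = (17 / 5). Reduce: 17 ≡ 2 (mod 5). Now have (2 / 5).
Factor out 2: 2 = 2. Since 5 ≡ 5 (mod 8), (2 / 5) = -1. Now have -(1 / 5).
(1 / 5) = 1. Collecting the sign factors: -1.

-1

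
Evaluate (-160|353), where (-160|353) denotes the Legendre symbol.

(-160|353)
  = (160|353)    [353 ≡ 1 mod 4 ⇒ (-1|353) = +1]
  = (5|353)    [353 ≡ 1 mod 8 ⇒ (2|353)^5 = +1]
  = (353|5)    [QR: 5 ≡ 1 mod 4, sign kept]
  = (3|5)    [353 ≡ 3 mod 5]
  = (5|3)    [QR: 5 ≡ 1 mod 4, sign kept]
  = (2|3)    [5 ≡ 2 mod 3]
  = -(1|3)    [3 ≡ 3 mod 8 ⇒ (2|3) = -1]
  = -1    [(1|3) = 1]

-1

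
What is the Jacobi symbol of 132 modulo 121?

(132/121)
  = (11/121)    [132 ≡ 11 mod 121]
  = (121/11)    [QR: 121 ≡ 1 mod 4, sign kept]
  = (0/11)    [121 ≡ 0 mod 11]
  = 0    [numerator 0, gcd > 1]

0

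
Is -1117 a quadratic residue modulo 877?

no

(-1117/877)
  = (637/877)    [-1117 ≡ 637 mod 877]
  = (877/637)    [QR: 637 ≡ 1 mod 4, sign kept]
  = (240/637)    [877 ≡ 240 mod 637]
  = (15/637)    [637 ≡ 5 mod 8 ⇒ (2/637)^4 = +1]
  = (637/15)    [QR: 637 ≡ 1 mod 4, sign kept]
  = (7/15)    [637 ≡ 7 mod 15]
  = -(15/7)    [QR: both ≡ 3 mod 4, sign flips]
  = -(1/7)    [15 ≡ 1 mod 7]
  = -1    [(1/7) = 1]
(-1117/877) = -1, and 877 is prime, so -1117 is not a quadratic residue mod 877.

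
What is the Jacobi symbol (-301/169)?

(-301/169)
  = (37/169)    [-301 ≡ 37 mod 169]
  = (169/37)    [QR: 37 ≡ 1 mod 4, sign kept]
  = (21/37)    [169 ≡ 21 mod 37]
  = (37/21)    [QR: 21 ≡ 1 mod 4, sign kept]
  = (16/21)    [37 ≡ 16 mod 21]
  = (1/21)    [21 ≡ 5 mod 8 ⇒ (2/21)^4 = +1]
  = 1    [(1/21) = 1]

1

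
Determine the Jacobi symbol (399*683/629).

-1

By multiplicativity, (399·683/629) = (399/629)·(683/629).
First factor (399/629):
(399/629)
  = (629/399)    [QR: 629 ≡ 1 mod 4, sign kept]
  = (230/399)    [629 ≡ 230 mod 399]
  = (115/399)    [399 ≡ 7 mod 8 ⇒ (2/399) = +1]
  = -(399/115)    [QR: both ≡ 3 mod 4, sign flips]
  = -(54/115)    [399 ≡ 54 mod 115]
  = (27/115)    [115 ≡ 3 mod 8 ⇒ (2/115) = -1]
  = -(115/27)    [QR: both ≡ 3 mod 4, sign flips]
  = -(7/27)    [115 ≡ 7 mod 27]
  = (27/7)    [QR: both ≡ 3 mod 4, sign flips]
  = (6/7)    [27 ≡ 6 mod 7]
  = (3/7)    [7 ≡ 7 mod 8 ⇒ (2/7) = +1]
  = -(7/3)    [QR: both ≡ 3 mod 4, sign flips]
  = -(1/3)    [7 ≡ 1 mod 3]
  = -1    [(1/3) = 1]
Second factor (683/629):
(683/629)
  = (54/629)    [683 ≡ 54 mod 629]
  = -(27/629)    [629 ≡ 5 mod 8 ⇒ (2/629) = -1]
  = -(629/27)    [QR: 629 ≡ 1 mod 4, sign kept]
  = -(8/27)    [629 ≡ 8 mod 27]
  = (1/27)    [27 ≡ 3 mod 8 ⇒ (2/27)^3 = -1]
  = 1    [(1/27) = 1]
Product: (-1)·(1) = -1.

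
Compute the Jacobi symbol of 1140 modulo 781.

Reduce the numerator: 1140 ≡ 359 (mod 781), so (1140/781) = (359/781).
781 ≡ 1 (mod 4), so quadratic reciprocity gives (359/781) = (781/359). Reduce: 781 ≡ 63 (mod 359). Now have (63/359).
Both 63 ≡ 3 and 359 ≡ 3 (mod 4), so reciprocity gives (63/359) = -(359/63). Reduce: 359 ≡ 44 (mod 63). Now have -(44/63).
Factor out 2: 44 = 2^2·11. Since 63 ≡ 7 (mod 8), (2/63) = +1, and (2/63)^2 = +1. Now have -(11/63).
Both 11 ≡ 3 and 63 ≡ 3 (mod 4), so reciprocity gives (11/63) = -(63/11). Reduce: 63 ≡ 8 (mod 11). Now have (8/11).
Factor out 2: 8 = 2^3. Since 11 ≡ 3 (mod 8), (2/11) = -1, and (2/11)^3 = -1. Now have -(1/11).
(1/11) = 1. Collecting the sign factors: -1.

-1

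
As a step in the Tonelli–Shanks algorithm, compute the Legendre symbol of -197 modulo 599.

(-197|599)
  = (402|599)    [-197 ≡ 402 mod 599]
  = (201|599)    [599 ≡ 7 mod 8 ⇒ (2|599) = +1]
  = (599|201)    [QR: 201 ≡ 1 mod 4, sign kept]
  = (197|201)    [599 ≡ 197 mod 201]
  = (201|197)    [QR: 197 ≡ 1 mod 4, sign kept]
  = (4|197)    [201 ≡ 4 mod 197]
  = (1|197)    [197 ≡ 5 mod 8 ⇒ (2|197)^2 = +1]
  = 1    [(1|197) = 1]

1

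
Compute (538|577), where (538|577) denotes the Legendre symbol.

-1

Factor out 2: 538 = 2·269. Since 577 ≡ 1 (mod 8), (2|577) = +1. Now have (269|577).
269 ≡ 1 (mod 4), so quadratic reciprocity gives (269|577) = (577|269). Reduce: 577 ≡ 39 (mod 269). Now have (39|269).
269 ≡ 1 (mod 4), so quadratic reciprocity gives (39|269) = (269|39). Reduce: 269 ≡ 35 (mod 39). Now have (35|39).
Both 35 ≡ 3 and 39 ≡ 3 (mod 4), so reciprocity gives (35|39) = -(39|35). Reduce: 39 ≡ 4 (mod 35). Now have -(4|35).
Factor out 2: 4 = 2^2. Since 35 ≡ 3 (mod 8), (2|35) = -1, and (2|35)^2 = +1. Now have -(1|35).
(1|35) = 1. Collecting the sign factors: -1.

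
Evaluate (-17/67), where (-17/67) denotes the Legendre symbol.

(-17/67)
  = (50/67)    [-17 ≡ 50 mod 67]
  = -(25/67)    [67 ≡ 3 mod 8 ⇒ (2/67) = -1]
  = -(67/25)    [QR: 25 ≡ 1 mod 4, sign kept]
  = -(17/25)    [67 ≡ 17 mod 25]
  = -(25/17)    [QR: 17 ≡ 1 mod 4, sign kept]
  = -(8/17)    [25 ≡ 8 mod 17]
  = -(1/17)    [17 ≡ 1 mod 8 ⇒ (2/17)^3 = +1]
  = -1    [(1/17) = 1]

-1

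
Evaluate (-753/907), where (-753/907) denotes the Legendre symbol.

(-753/907)
  = (154/907)    [-753 ≡ 154 mod 907]
  = -(77/907)    [907 ≡ 3 mod 8 ⇒ (2/907) = -1]
  = -(907/77)    [QR: 77 ≡ 1 mod 4, sign kept]
  = -(60/77)    [907 ≡ 60 mod 77]
  = -(15/77)    [77 ≡ 5 mod 8 ⇒ (2/77)^2 = +1]
  = -(77/15)    [QR: 77 ≡ 1 mod 4, sign kept]
  = -(2/15)    [77 ≡ 2 mod 15]
  = -(1/15)    [15 ≡ 7 mod 8 ⇒ (2/15) = +1]
  = -1    [(1/15) = 1]

-1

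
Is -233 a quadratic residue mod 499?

(-233/499)
  = (266/499)    [-233 ≡ 266 mod 499]
  = -(133/499)    [499 ≡ 3 mod 8 ⇒ (2/499) = -1]
  = -(499/133)    [QR: 133 ≡ 1 mod 4, sign kept]
  = -(100/133)    [499 ≡ 100 mod 133]
  = -(25/133)    [133 ≡ 5 mod 8 ⇒ (2/133)^2 = +1]
  = -(133/25)    [QR: 25 ≡ 1 mod 4, sign kept]
  = -(8/25)    [133 ≡ 8 mod 25]
  = -(1/25)    [25 ≡ 1 mod 8 ⇒ (2/25)^3 = +1]
  = -1    [(1/25) = 1]
The Legendre symbol is -1, so x^2 ≡ -233 (mod 499) has no solution.

no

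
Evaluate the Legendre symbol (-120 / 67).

Pull out -1: (-120 / 67) = (-1 / 67)·(120 / 67). Since 67 ≡ 3 (mod 4), (-1 / 67) = -1. Now have -(120 / 67).
Reduce the numerator: 120 ≡ 53 (mod 67), so (120 / 67) = (53 / 67).
53 ≡ 1 (mod 4), so quadratic reciprocity gives (53 / 67) = (67 / 53). Reduce: 67 ≡ 14 (mod 53). Now have -(14 / 53).
Factor out 2: 14 = 2·7. Since 53 ≡ 5 (mod 8), (2 / 53) = -1. Now have (7 / 53).
53 ≡ 1 (mod 4), so quadratic reciprocity gives (7 / 53) = (53 / 7). Reduce: 53 ≡ 4 (mod 7). Now have (4 / 7).
Factor out 2: 4 = 2^2. Since 7 ≡ 7 (mod 8), (2 / 7) = +1, and (2 / 7)^2 = +1. Now have (1 / 7).
(1 / 7) = 1. Collecting the sign factors: 1.

1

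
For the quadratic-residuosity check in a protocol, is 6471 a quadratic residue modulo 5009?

no

Reduce the numerator: 6471 ≡ 1462 (mod 5009), so (6471|5009) = (1462|5009).
Factor out 2: 1462 = 2·731. Since 5009 ≡ 1 (mod 8), (2|5009) = +1. Now have (731|5009).
5009 ≡ 1 (mod 4), so quadratic reciprocity gives (731|5009) = (5009|731). Reduce: 5009 ≡ 623 (mod 731). Now have (623|731).
Both 623 ≡ 3 and 731 ≡ 3 (mod 4), so reciprocity gives (623|731) = -(731|623). Reduce: 731 ≡ 108 (mod 623). Now have -(108|623).
Factor out 2: 108 = 2^2·27. Since 623 ≡ 7 (mod 8), (2|623) = +1, and (2|623)^2 = +1. Now have -(27|623).
Both 27 ≡ 3 and 623 ≡ 3 (mod 4), so reciprocity gives (27|623) = -(623|27). Reduce: 623 ≡ 2 (mod 27). Now have (2|27).
Factor out 2: 2 = 2. Since 27 ≡ 3 (mod 8), (2|27) = -1. Now have -(1|27).
(1|27) = 1. Collecting the sign factors: -1.
The Legendre symbol is -1, so x^2 ≡ 6471 (mod 5009) has no solution.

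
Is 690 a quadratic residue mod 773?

Factor out 2: 690 = 2·345. Since 773 ≡ 5 (mod 8), (2/773) = -1. Now have -(345/773).
345 ≡ 1 (mod 4), so quadratic reciprocity gives (345/773) = (773/345). Reduce: 773 ≡ 83 (mod 345). Now have -(83/345).
345 ≡ 1 (mod 4), so quadratic reciprocity gives (83/345) = (345/83). Reduce: 345 ≡ 13 (mod 83). Now have -(13/83).
13 ≡ 1 (mod 4), so quadratic reciprocity gives (13/83) = (83/13). Reduce: 83 ≡ 5 (mod 13). Now have -(5/13).
5 ≡ 1 (mod 4), so quadratic reciprocity gives (5/13) = (13/5). Reduce: 13 ≡ 3 (mod 5). Now have -(3/5).
5 ≡ 1 (mod 4), so quadratic reciprocity gives (3/5) = (5/3). Reduce: 5 ≡ 2 (mod 3). Now have -(2/3).
Factor out 2: 2 = 2. Since 3 ≡ 3 (mod 8), (2/3) = -1. Now have (1/3).
(1/3) = 1. Collecting the sign factors: 1.
The Legendre symbol is 1, so x^2 ≡ 690 (mod 773) has solution.

yes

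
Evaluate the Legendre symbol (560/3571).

-1

(560/3571)
  = (35/3571)    [3571 ≡ 3 mod 8 ⇒ (2/3571)^4 = +1]
  = -(3571/35)    [QR: both ≡ 3 mod 4, sign flips]
  = -(1/35)    [3571 ≡ 1 mod 35]
  = -1    [(1/35) = 1]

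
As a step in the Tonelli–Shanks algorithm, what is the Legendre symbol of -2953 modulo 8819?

Reduce the numerator: -2953 ≡ 5866 (mod 8819), so (-2953/8819) = (5866/8819).
Factor out 2: 5866 = 2·2933. Since 8819 ≡ 3 (mod 8), (2/8819) = -1. Now have -(2933/8819).
2933 ≡ 1 (mod 4), so quadratic reciprocity gives (2933/8819) = (8819/2933). Reduce: 8819 ≡ 20 (mod 2933). Now have -(20/2933).
Factor out 2: 20 = 2^2·5. Since 2933 ≡ 5 (mod 8), (2/2933) = -1, and (2/2933)^2 = +1. Now have -(5/2933).
5 ≡ 1 (mod 4), so quadratic reciprocity gives (5/2933) = (2933/5). Reduce: 2933 ≡ 3 (mod 5). Now have -(3/5).
5 ≡ 1 (mod 4), so quadratic reciprocity gives (3/5) = (5/3). Reduce: 5 ≡ 2 (mod 3). Now have -(2/3).
Factor out 2: 2 = 2. Since 3 ≡ 3 (mod 8), (2/3) = -1. Now have (1/3).
(1/3) = 1. Collecting the sign factors: 1.

1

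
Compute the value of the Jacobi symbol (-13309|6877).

1

Pull out -1: (-13309|6877) = (-1|6877)·(13309|6877). Since 6877 ≡ 1 (mod 4), (-1|6877) = +1. Now have (13309|6877).
Reduce the numerator: 13309 ≡ 6432 (mod 6877), so (13309|6877) = (6432|6877).
Factor out 2: 6432 = 2^5·201. Since 6877 ≡ 5 (mod 8), (2|6877) = -1, and (2|6877)^5 = -1. Now have -(201|6877).
201 ≡ 1 (mod 4), so quadratic reciprocity gives (201|6877) = (6877|201). Reduce: 6877 ≡ 43 (mod 201). Now have -(43|201).
201 ≡ 1 (mod 4), so quadratic reciprocity gives (43|201) = (201|43). Reduce: 201 ≡ 29 (mod 43). Now have -(29|43).
29 ≡ 1 (mod 4), so quadratic reciprocity gives (29|43) = (43|29). Reduce: 43 ≡ 14 (mod 29). Now have -(14|29).
Factor out 2: 14 = 2·7. Since 29 ≡ 5 (mod 8), (2|29) = -1. Now have (7|29).
29 ≡ 1 (mod 4), so quadratic reciprocity gives (7|29) = (29|7). Reduce: 29 ≡ 1 (mod 7). Now have (1|7).
(1|7) = 1. Collecting the sign factors: 1.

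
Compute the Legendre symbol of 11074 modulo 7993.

1

Reduce the numerator: 11074 ≡ 3081 (mod 7993), so (11074 / 7993) = (3081 / 7993).
3081 ≡ 1 (mod 4), so quadratic reciprocity gives (3081 / 7993) = (7993 / 3081). Reduce: 7993 ≡ 1831 (mod 3081). Now have (1831 / 3081).
3081 ≡ 1 (mod 4), so quadratic reciprocity gives (1831 / 3081) = (3081 / 1831). Reduce: 3081 ≡ 1250 (mod 1831). Now have (1250 / 1831).
Factor out 2: 1250 = 2·625. Since 1831 ≡ 7 (mod 8), (2 / 1831) = +1. Now have (625 / 1831).
625 ≡ 1 (mod 4), so quadratic reciprocity gives (625 / 1831) = (1831 / 625). Reduce: 1831 ≡ 581 (mod 625). Now have (581 / 625).
581 ≡ 1 (mod 4), so quadratic reciprocity gives (581 / 625) = (625 / 581). Reduce: 625 ≡ 44 (mod 581). Now have (44 / 581).
Factor out 2: 44 = 2^2·11. Since 581 ≡ 5 (mod 8), (2 / 581) = -1, and (2 / 581)^2 = +1. Now have (11 / 581).
581 ≡ 1 (mod 4), so quadratic reciprocity gives (11 / 581) = (581 / 11). Reduce: 581 ≡ 9 (mod 11). Now have (9 / 11).
9 ≡ 1 (mod 4), so quadratic reciprocity gives (9 / 11) = (11 / 9). Reduce: 11 ≡ 2 (mod 9). Now have (2 / 9).
Factor out 2: 2 = 2. Since 9 ≡ 1 (mod 8), (2 / 9) = +1. Now have (1 / 9).
(1 / 9) = 1. Collecting the sign factors: 1.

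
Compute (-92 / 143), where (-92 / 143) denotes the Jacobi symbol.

Pull out -1: (-92 / 143) = (-1 / 143)·(92 / 143). Since 143 ≡ 3 (mod 4), (-1 / 143) = -1. Now have -(92 / 143).
Factor out 2: 92 = 2^2·23. Since 143 ≡ 7 (mod 8), (2 / 143) = +1, and (2 / 143)^2 = +1. Now have -(23 / 143).
Both 23 ≡ 3 and 143 ≡ 3 (mod 4), so reciprocity gives (23 / 143) = -(143 / 23). Reduce: 143 ≡ 5 (mod 23). Now have (5 / 23).
5 ≡ 1 (mod 4), so quadratic reciprocity gives (5 / 23) = (23 / 5). Reduce: 23 ≡ 3 (mod 5). Now have (3 / 5).
5 ≡ 1 (mod 4), so quadratic reciprocity gives (3 / 5) = (5 / 3). Reduce: 5 ≡ 2 (mod 3). Now have (2 / 3).
Factor out 2: 2 = 2. Since 3 ≡ 3 (mod 8), (2 / 3) = -1. Now have -(1 / 3).
(1 / 3) = 1. Collecting the sign factors: -1.

-1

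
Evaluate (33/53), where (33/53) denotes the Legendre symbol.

(33/53)
  = (53/33)    [QR: 33 ≡ 1 mod 4, sign kept]
  = (20/33)    [53 ≡ 20 mod 33]
  = (5/33)    [33 ≡ 1 mod 8 ⇒ (2/33)^2 = +1]
  = (33/5)    [QR: 5 ≡ 1 mod 4, sign kept]
  = (3/5)    [33 ≡ 3 mod 5]
  = (5/3)    [QR: 5 ≡ 1 mod 4, sign kept]
  = (2/3)    [5 ≡ 2 mod 3]
  = -(1/3)    [3 ≡ 3 mod 8 ⇒ (2/3) = -1]
  = -1    [(1/3) = 1]

-1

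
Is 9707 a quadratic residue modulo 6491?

Reduce the numerator: 9707 ≡ 3216 (mod 6491), so (9707|6491) = (3216|6491).
Factor out 2: 3216 = 2^4·201. Since 6491 ≡ 3 (mod 8), (2|6491) = -1, and (2|6491)^4 = +1. Now have (201|6491).
201 ≡ 1 (mod 4), so quadratic reciprocity gives (201|6491) = (6491|201). Reduce: 6491 ≡ 59 (mod 201). Now have (59|201).
201 ≡ 1 (mod 4), so quadratic reciprocity gives (59|201) = (201|59). Reduce: 201 ≡ 24 (mod 59). Now have (24|59).
Factor out 2: 24 = 2^3·3. Since 59 ≡ 3 (mod 8), (2|59) = -1, and (2|59)^3 = -1. Now have -(3|59).
Both 3 ≡ 3 and 59 ≡ 3 (mod 4), so reciprocity gives (3|59) = -(59|3). Reduce: 59 ≡ 2 (mod 3). Now have (2|3).
Factor out 2: 2 = 2. Since 3 ≡ 3 (mod 8), (2|3) = -1. Now have -(1|3).
(1|3) = 1. Collecting the sign factors: -1.
(9707|6491) = -1, and 6491 is prime, so 9707 is not a quadratic residue mod 6491.

no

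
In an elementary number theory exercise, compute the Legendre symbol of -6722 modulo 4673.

Reduce the numerator: -6722 ≡ 2624 (mod 4673), so (-6722|4673) = (2624|4673).
Factor out 2: 2624 = 2^6·41. Since 4673 ≡ 1 (mod 8), (2|4673) = +1, and (2|4673)^6 = +1. Now have (41|4673).
41 ≡ 1 (mod 4), so quadratic reciprocity gives (41|4673) = (4673|41). Reduce: 4673 ≡ 40 (mod 41). Now have (40|41).
Factor out 2: 40 = 2^3·5. Since 41 ≡ 1 (mod 8), (2|41) = +1, and (2|41)^3 = +1. Now have (5|41).
5 ≡ 1 (mod 4), so quadratic reciprocity gives (5|41) = (41|5). Reduce: 41 ≡ 1 (mod 5). Now have (1|5).
(1|5) = 1. Collecting the sign factors: 1.

1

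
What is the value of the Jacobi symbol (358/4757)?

1

(358/4757)
  = -(179/4757)    [4757 ≡ 5 mod 8 ⇒ (2/4757) = -1]
  = -(4757/179)    [QR: 4757 ≡ 1 mod 4, sign kept]
  = -(103/179)    [4757 ≡ 103 mod 179]
  = (179/103)    [QR: both ≡ 3 mod 4, sign flips]
  = (76/103)    [179 ≡ 76 mod 103]
  = (19/103)    [103 ≡ 7 mod 8 ⇒ (2/103)^2 = +1]
  = -(103/19)    [QR: both ≡ 3 mod 4, sign flips]
  = -(8/19)    [103 ≡ 8 mod 19]
  = (1/19)    [19 ≡ 3 mod 8 ⇒ (2/19)^3 = -1]
  = 1    [(1/19) = 1]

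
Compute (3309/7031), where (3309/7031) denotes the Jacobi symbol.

-1

(3309/7031)
  = (7031/3309)    [QR: 3309 ≡ 1 mod 4, sign kept]
  = (413/3309)    [7031 ≡ 413 mod 3309]
  = (3309/413)    [QR: 413 ≡ 1 mod 4, sign kept]
  = (5/413)    [3309 ≡ 5 mod 413]
  = (413/5)    [QR: 5 ≡ 1 mod 4, sign kept]
  = (3/5)    [413 ≡ 3 mod 5]
  = (5/3)    [QR: 5 ≡ 1 mod 4, sign kept]
  = (2/3)    [5 ≡ 2 mod 3]
  = -(1/3)    [3 ≡ 3 mod 8 ⇒ (2/3) = -1]
  = -1    [(1/3) = 1]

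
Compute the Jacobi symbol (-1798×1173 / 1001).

1

By multiplicativity, (-1798·1173 / 1001) = (-1798 / 1001)·(1173 / 1001).
First factor (-1798 / 1001):
(-1798 / 1001)
  = (204 / 1001)    [-1798 ≡ 204 mod 1001]
  = (51 / 1001)    [1001 ≡ 1 mod 8 ⇒ (2 / 1001)^2 = +1]
  = (1001 / 51)    [QR: 1001 ≡ 1 mod 4, sign kept]
  = (32 / 51)    [1001 ≡ 32 mod 51]
  = -(1 / 51)    [51 ≡ 3 mod 8 ⇒ (2 / 51)^5 = -1]
  = -1    [(1 / 51) = 1]
Second factor (1173 / 1001):
(1173 / 1001)
  = (172 / 1001)    [1173 ≡ 172 mod 1001]
  = (43 / 1001)    [1001 ≡ 1 mod 8 ⇒ (2 / 1001)^2 = +1]
  = (1001 / 43)    [QR: 1001 ≡ 1 mod 4, sign kept]
  = (12 / 43)    [1001 ≡ 12 mod 43]
  = (3 / 43)    [43 ≡ 3 mod 8 ⇒ (2 / 43)^2 = +1]
  = -(43 / 3)    [QR: both ≡ 3 mod 4, sign flips]
  = -(1 / 3)    [43 ≡ 1 mod 3]
  = -1    [(1 / 3) = 1]
Product: (-1)·(-1) = 1.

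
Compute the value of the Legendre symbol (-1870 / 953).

1

Pull out -1: (-1870 / 953) = (-1 / 953)·(1870 / 953). Since 953 ≡ 1 (mod 4), (-1 / 953) = +1. Now have (1870 / 953).
Reduce the numerator: 1870 ≡ 917 (mod 953), so (1870 / 953) = (917 / 953).
917 ≡ 1 (mod 4), so quadratic reciprocity gives (917 / 953) = (953 / 917). Reduce: 953 ≡ 36 (mod 917). Now have (36 / 917).
Factor out 2: 36 = 2^2·9. Since 917 ≡ 5 (mod 8), (2 / 917) = -1, and (2 / 917)^2 = +1. Now have (9 / 917).
9 ≡ 1 (mod 4), so quadratic reciprocity gives (9 / 917) = (917 / 9). Reduce: 917 ≡ 8 (mod 9). Now have (8 / 9).
Factor out 2: 8 = 2^3. Since 9 ≡ 1 (mod 8), (2 / 9) = +1, and (2 / 9)^3 = +1. Now have (1 / 9).
(1 / 9) = 1. Collecting the sign factors: 1.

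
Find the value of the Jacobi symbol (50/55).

0

Factor out 2: 50 = 2·25. Since 55 ≡ 7 (mod 8), (2/55) = +1. Now have (25/55).
25 ≡ 1 (mod 4), so quadratic reciprocity gives (25/55) = (55/25). Reduce: 55 ≡ 5 (mod 25). Now have (5/25).
5 ≡ 1 (mod 4), so quadratic reciprocity gives (5/25) = (25/5). Reduce: 25 ≡ 0 (mod 5). Now have (0/5).
The numerator is now 0 with denominator 5 > 1: the symbol is 0.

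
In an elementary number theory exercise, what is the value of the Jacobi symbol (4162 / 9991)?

(4162 / 9991)
  = (2081 / 9991)    [9991 ≡ 7 mod 8 ⇒ (2 / 9991) = +1]
  = (9991 / 2081)    [QR: 2081 ≡ 1 mod 4, sign kept]
  = (1667 / 2081)    [9991 ≡ 1667 mod 2081]
  = (2081 / 1667)    [QR: 2081 ≡ 1 mod 4, sign kept]
  = (414 / 1667)    [2081 ≡ 414 mod 1667]
  = -(207 / 1667)    [1667 ≡ 3 mod 8 ⇒ (2 / 1667) = -1]
  = (1667 / 207)    [QR: both ≡ 3 mod 4, sign flips]
  = (11 / 207)    [1667 ≡ 11 mod 207]
  = -(207 / 11)    [QR: both ≡ 3 mod 4, sign flips]
  = -(9 / 11)    [207 ≡ 9 mod 11]
  = -(11 / 9)    [QR: 9 ≡ 1 mod 4, sign kept]
  = -(2 / 9)    [11 ≡ 2 mod 9]
  = -(1 / 9)    [9 ≡ 1 mod 8 ⇒ (2 / 9) = +1]
  = -1    [(1 / 9) = 1]

-1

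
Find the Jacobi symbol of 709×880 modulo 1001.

0

By multiplicativity, (709·880/1001) = (709/1001)·(880/1001).
First factor (709/1001):
(709/1001)
  = (1001/709)    [QR: 709 ≡ 1 mod 4, sign kept]
  = (292/709)    [1001 ≡ 292 mod 709]
  = (73/709)    [709 ≡ 5 mod 8 ⇒ (2/709)^2 = +1]
  = (709/73)    [QR: 73 ≡ 1 mod 4, sign kept]
  = (52/73)    [709 ≡ 52 mod 73]
  = (13/73)    [73 ≡ 1 mod 8 ⇒ (2/73)^2 = +1]
  = (73/13)    [QR: 13 ≡ 1 mod 4, sign kept]
  = (8/13)    [73 ≡ 8 mod 13]
  = -(1/13)    [13 ≡ 5 mod 8 ⇒ (2/13)^3 = -1]
  = -1    [(1/13) = 1]
Second factor (880/1001):
(880/1001)
  = (55/1001)    [1001 ≡ 1 mod 8 ⇒ (2/1001)^4 = +1]
  = (1001/55)    [QR: 1001 ≡ 1 mod 4, sign kept]
  = (11/55)    [1001 ≡ 11 mod 55]
  = -(55/11)    [QR: both ≡ 3 mod 4, sign flips]
  = -(0/11)    [55 ≡ 0 mod 11]
  = 0    [numerator 0, gcd > 1]
Product: (-1)·(0) = 0.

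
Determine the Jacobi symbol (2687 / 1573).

1

Reduce the numerator: 2687 ≡ 1114 (mod 1573), so (2687 / 1573) = (1114 / 1573).
Factor out 2: 1114 = 2·557. Since 1573 ≡ 5 (mod 8), (2 / 1573) = -1. Now have -(557 / 1573).
557 ≡ 1 (mod 4), so quadratic reciprocity gives (557 / 1573) = (1573 / 557). Reduce: 1573 ≡ 459 (mod 557). Now have -(459 / 557).
557 ≡ 1 (mod 4), so quadratic reciprocity gives (459 / 557) = (557 / 459). Reduce: 557 ≡ 98 (mod 459). Now have -(98 / 459).
Factor out 2: 98 = 2·49. Since 459 ≡ 3 (mod 8), (2 / 459) = -1. Now have (49 / 459).
49 ≡ 1 (mod 4), so quadratic reciprocity gives (49 / 459) = (459 / 49). Reduce: 459 ≡ 18 (mod 49). Now have (18 / 49).
Factor out 2: 18 = 2·9. Since 49 ≡ 1 (mod 8), (2 / 49) = +1. Now have (9 / 49).
9 ≡ 1 (mod 4), so quadratic reciprocity gives (9 / 49) = (49 / 9). Reduce: 49 ≡ 4 (mod 9). Now have (4 / 9).
Factor out 2: 4 = 2^2. Since 9 ≡ 1 (mod 8), (2 / 9) = +1, and (2 / 9)^2 = +1. Now have (1 / 9).
(1 / 9) = 1. Collecting the sign factors: 1.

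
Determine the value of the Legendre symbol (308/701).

-1

(308/701)
  = (77/701)    [701 ≡ 5 mod 8 ⇒ (2/701)^2 = +1]
  = (701/77)    [QR: 77 ≡ 1 mod 4, sign kept]
  = (8/77)    [701 ≡ 8 mod 77]
  = -(1/77)    [77 ≡ 5 mod 8 ⇒ (2/77)^3 = -1]
  = -1    [(1/77) = 1]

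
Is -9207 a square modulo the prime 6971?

(-9207/6971)
  = (4735/6971)    [-9207 ≡ 4735 mod 6971]
  = -(6971/4735)    [QR: both ≡ 3 mod 4, sign flips]
  = -(2236/4735)    [6971 ≡ 2236 mod 4735]
  = -(559/4735)    [4735 ≡ 7 mod 8 ⇒ (2/4735)^2 = +1]
  = (4735/559)    [QR: both ≡ 3 mod 4, sign flips]
  = (263/559)    [4735 ≡ 263 mod 559]
  = -(559/263)    [QR: both ≡ 3 mod 4, sign flips]
  = -(33/263)    [559 ≡ 33 mod 263]
  = -(263/33)    [QR: 33 ≡ 1 mod 4, sign kept]
  = -(32/33)    [263 ≡ 32 mod 33]
  = -(1/33)    [33 ≡ 1 mod 8 ⇒ (2/33)^5 = +1]
  = -1    [(1/33) = 1]
The Legendre symbol is -1, so x^2 ≡ -9207 (mod 6971) has no solution.

no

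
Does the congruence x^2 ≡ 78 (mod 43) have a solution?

yes

(78/43)
  = (35/43)    [78 ≡ 35 mod 43]
  = -(43/35)    [QR: both ≡ 3 mod 4, sign flips]
  = -(8/35)    [43 ≡ 8 mod 35]
  = (1/35)    [35 ≡ 3 mod 8 ⇒ (2/35)^3 = -1]
  = 1    [(1/35) = 1]
(78/43) = 1, and 43 is prime, so 78 is a quadratic residue mod 43.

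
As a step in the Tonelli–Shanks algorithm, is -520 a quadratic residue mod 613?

no

Reduce the numerator: -520 ≡ 93 (mod 613), so (-520/613) = (93/613).
93 ≡ 1 (mod 4), so quadratic reciprocity gives (93/613) = (613/93). Reduce: 613 ≡ 55 (mod 93). Now have (55/93).
93 ≡ 1 (mod 4), so quadratic reciprocity gives (55/93) = (93/55). Reduce: 93 ≡ 38 (mod 55). Now have (38/55).
Factor out 2: 38 = 2·19. Since 55 ≡ 7 (mod 8), (2/55) = +1. Now have (19/55).
Both 19 ≡ 3 and 55 ≡ 3 (mod 4), so reciprocity gives (19/55) = -(55/19). Reduce: 55 ≡ 17 (mod 19). Now have -(17/19).
17 ≡ 1 (mod 4), so quadratic reciprocity gives (17/19) = (19/17). Reduce: 19 ≡ 2 (mod 17). Now have -(2/17).
Factor out 2: 2 = 2. Since 17 ≡ 1 (mod 8), (2/17) = +1. Now have -(1/17).
(1/17) = 1. Collecting the sign factors: -1.
The Legendre symbol is -1, so x^2 ≡ -520 (mod 613) has no solution.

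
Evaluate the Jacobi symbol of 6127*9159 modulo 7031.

By multiplicativity, (6127·9159/7031) = (6127/7031)·(9159/7031).
First factor (6127/7031):
(6127/7031)
  = -(7031/6127)    [QR: both ≡ 3 mod 4, sign flips]
  = -(904/6127)    [7031 ≡ 904 mod 6127]
  = -(113/6127)    [6127 ≡ 7 mod 8 ⇒ (2/6127)^3 = +1]
  = -(6127/113)    [QR: 113 ≡ 1 mod 4, sign kept]
  = -(25/113)    [6127 ≡ 25 mod 113]
  = -(113/25)    [QR: 25 ≡ 1 mod 4, sign kept]
  = -(13/25)    [113 ≡ 13 mod 25]
  = -(25/13)    [QR: 13 ≡ 1 mod 4, sign kept]
  = -(12/13)    [25 ≡ 12 mod 13]
  = -(3/13)    [13 ≡ 5 mod 8 ⇒ (2/13)^2 = +1]
  = -(13/3)    [QR: 13 ≡ 1 mod 4, sign kept]
  = -(1/3)    [13 ≡ 1 mod 3]
  = -1    [(1/3) = 1]
Second factor (9159/7031):
(9159/7031)
  = (2128/7031)    [9159 ≡ 2128 mod 7031]
  = (133/7031)    [7031 ≡ 7 mod 8 ⇒ (2/7031)^4 = +1]
  = (7031/133)    [QR: 133 ≡ 1 mod 4, sign kept]
  = (115/133)    [7031 ≡ 115 mod 133]
  = (133/115)    [QR: 133 ≡ 1 mod 4, sign kept]
  = (18/115)    [133 ≡ 18 mod 115]
  = -(9/115)    [115 ≡ 3 mod 8 ⇒ (2/115) = -1]
  = -(115/9)    [QR: 9 ≡ 1 mod 4, sign kept]
  = -(7/9)    [115 ≡ 7 mod 9]
  = -(9/7)    [QR: 9 ≡ 1 mod 4, sign kept]
  = -(2/7)    [9 ≡ 2 mod 7]
  = -(1/7)    [7 ≡ 7 mod 8 ⇒ (2/7) = +1]
  = -1    [(1/7) = 1]
Product: (-1)·(-1) = 1.

1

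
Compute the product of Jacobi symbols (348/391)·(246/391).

1

By multiplicativity, (348·246/391) = (348/391)·(246/391).
First factor (348/391):
(348/391)
  = (87/391)    [391 ≡ 7 mod 8 ⇒ (2/391)^2 = +1]
  = -(391/87)    [QR: both ≡ 3 mod 4, sign flips]
  = -(43/87)    [391 ≡ 43 mod 87]
  = (87/43)    [QR: both ≡ 3 mod 4, sign flips]
  = (1/43)    [87 ≡ 1 mod 43]
  = 1    [(1/43) = 1]
Second factor (246/391):
(246/391)
  = (123/391)    [391 ≡ 7 mod 8 ⇒ (2/391) = +1]
  = -(391/123)    [QR: both ≡ 3 mod 4, sign flips]
  = -(22/123)    [391 ≡ 22 mod 123]
  = (11/123)    [123 ≡ 3 mod 8 ⇒ (2/123) = -1]
  = -(123/11)    [QR: both ≡ 3 mod 4, sign flips]
  = -(2/11)    [123 ≡ 2 mod 11]
  = (1/11)    [11 ≡ 3 mod 8 ⇒ (2/11) = -1]
  = 1    [(1/11) = 1]
Product: (1)·(1) = 1.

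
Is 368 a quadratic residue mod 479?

yes

(368/479)
  = (23/479)    [479 ≡ 7 mod 8 ⇒ (2/479)^4 = +1]
  = -(479/23)    [QR: both ≡ 3 mod 4, sign flips]
  = -(19/23)    [479 ≡ 19 mod 23]
  = (23/19)    [QR: both ≡ 3 mod 4, sign flips]
  = (4/19)    [23 ≡ 4 mod 19]
  = (1/19)    [19 ≡ 3 mod 8 ⇒ (2/19)^2 = +1]
  = 1    [(1/19) = 1]
(368/479) = 1, and 479 is prime, so 368 is a quadratic residue mod 479.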